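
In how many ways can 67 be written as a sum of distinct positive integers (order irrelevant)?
q(67) = 22250

A partition into distinct parts is a strictly decreasing sequence summing to n. The recurrence d(n, m) = d(n, m−1) + d(n−m, m−1) (use part m at most once) with q(n) = d(n, n) gives q(67) = 22250. (Euler's theorem: # distinct-part partitions = # odd-part partitions.)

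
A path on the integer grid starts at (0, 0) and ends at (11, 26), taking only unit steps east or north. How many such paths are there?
Number of paths = 854992152

A monotone lattice path from (0, 0) to (11, 26) consists of 11 east steps and 26 north steps in some order, so it is determined by which 11 of the 37 steps are east. The count is C(37, 11) = 854992152.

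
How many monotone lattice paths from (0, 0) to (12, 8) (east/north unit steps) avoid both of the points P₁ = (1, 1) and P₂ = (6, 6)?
Number of paths = 50562

Inclusion–exclusion. Total paths: C(20, 12) = 125970. Through P₁: C(2, 1)·C(18, 11) = 63648. Through P₂: C(12, 6)·C(8, 6) = 25872. Since P₁ is strictly southwest of P₂, a monotone path through both must visit P₁ then P₂; paths through both = C(2, 1)·C(10, 5)·C(8, 6) = 14112. Avoid both = 125970 − 63648 − 25872 + 14112 = 50562.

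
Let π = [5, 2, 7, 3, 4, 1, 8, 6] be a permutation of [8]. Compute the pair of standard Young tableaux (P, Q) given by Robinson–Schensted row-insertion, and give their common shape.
P = [1, 3, 4, 6] / [2, 7, 8] / [5];  Q = [1, 3, 5, 7] / [2, 4, 8] / [6];  common shape = (4, 3, 1)

Row-insert the values π_1, π_2, … into P one at a time, bumping the leftmost entry strictly greater than the inserted value down to the next row. The recording tableau Q records, in position (i, j), the step at which that cell was added to P.
  Insert 5 (step 1): P = [5];  Q = [1]
  Insert 2 (step 2): P = [2] / [5];  Q = [1] / [2]
  Insert 7 (step 3): P = [2, 7] / [5];  Q = [1, 3] / [2]
  Insert 3 (step 4): P = [2, 3] / [5, 7];  Q = [1, 3] / [2, 4]
  Insert 4 (step 5): P = [2, 3, 4] / [5, 7];  Q = [1, 3, 5] / [2, 4]
  Insert 1 (step 6): P = [1, 3, 4] / [2, 7] / [5];  Q = [1, 3, 5] / [2, 4] / [6]
  Insert 8 (step 7): P = [1, 3, 4, 8] / [2, 7] / [5];  Q = [1, 3, 5, 7] / [2, 4] / [6]
  Insert 6 (step 8): P = [1, 3, 4, 6] / [2, 7, 8] / [5];  Q = [1, 3, 5, 7] / [2, 4, 8] / [6]
Final shape: (4, 3, 1).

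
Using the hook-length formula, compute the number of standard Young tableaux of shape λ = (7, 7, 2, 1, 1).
# SYT of shape (7, 7, 2, 1, 1) = 1503684

Hook-length formula: f^λ = n! / Π hook(c), product over all cells c of the Young diagram. For λ = (7, 7, 2, 1, 1), n = 18 boxes. Hook lengths by row (left-to-right, top-to-bottom): [11, 8, 6, 5, 4, 3, 2]; [10, 7, 5, 4, 3, 2, 1]; [4, 1]; [2]; [1]. Product of hooks = 4257792000. So f^λ = 18! / 4257792000 = 6402373705728000 / 4257792000 = 1503684.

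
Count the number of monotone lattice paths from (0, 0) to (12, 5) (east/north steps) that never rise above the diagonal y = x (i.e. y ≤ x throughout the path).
Number of paths = 3808

By the reflection principle (André's argument), the number of monotone paths to (12, 5) with n ≤ m that never go above y = x is C(17, 12) − C(17, 13) = 6188 − 2380 = 3808.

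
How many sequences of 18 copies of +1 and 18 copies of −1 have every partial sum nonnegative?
C_18 = 477638700

These ballot sequences are counted by the Catalan number C_n = (1/(n + 1)) · C(2n, n). For n = 18: C_18 = (1/19) · C(36, 18) = 9075135300/19 = 477638700.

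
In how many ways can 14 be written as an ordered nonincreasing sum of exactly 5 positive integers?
p(14, 5 parts) = 23

Partitions of n into exactly k parts ↔ partitions of n − k into at most k parts (subtract 1 from each part). For n = 14, k = 5, the partitions are: 10+1+1+1+1, 9+2+1+1+1, 8+3+1+1+1, 8+2+2+1+1, 7+4+1+1+1, 7+3+2+1+1, 7+2+2+2+1, 6+5+1+1+1, 6+4+2+1+1, 6+3+3+1+1, 6+3+2+2+1, 6+2+2+2+2, 5+5+2+1+1, 5+4+3+1+1, 5+4+2+2+1, 5+3+3+2+1, 5+3+2+2+2, 4+4+4+1+1, 4+4+3+2+1, 4+4+2+2+2, 4+3+3+3+1, 4+3+3+2+2, 3+3+3+3+2. Count = 23.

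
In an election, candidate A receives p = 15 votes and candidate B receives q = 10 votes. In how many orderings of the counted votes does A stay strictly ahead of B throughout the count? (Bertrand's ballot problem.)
Strict-lead orderings = 653752

Total orderings of the 25 votes with 15 for A: C(25, 15) = 3268760. By the Bertrand ballot formula (Cycle Lemma / reflection principle), the number of orderings in which A is strictly ahead of B throughout is (p − q)/(p + q) · C(p + q, p) = (15 − 10)/(15 + 10) · 3268760 = 653752.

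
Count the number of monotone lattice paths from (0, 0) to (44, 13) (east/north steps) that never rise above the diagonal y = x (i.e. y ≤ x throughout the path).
Number of paths = 1741010517120

By the reflection principle (André's argument), the number of monotone paths to (44, 13) with n ≤ m that never go above y = x is C(57, 44) − C(57, 45) = 2448296039700 − 707285522580 = 1741010517120.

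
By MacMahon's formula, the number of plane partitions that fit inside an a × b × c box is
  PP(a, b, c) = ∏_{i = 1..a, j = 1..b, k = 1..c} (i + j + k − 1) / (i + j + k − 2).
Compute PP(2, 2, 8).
PP(2, 2, 8) = 825

Evaluate the triple product over i = 1..2, j = 1..2, k = 1..8. The factors are (2/1) · (3/2) · (4/3) · (5/4) · (6/5) · (7/6) · (8/7) · (9/8) · … (32 factors total). The numerators and denominators telescope so the product is an integer; carrying out the multiplication exactly gives PP(2, 2, 8) = 825.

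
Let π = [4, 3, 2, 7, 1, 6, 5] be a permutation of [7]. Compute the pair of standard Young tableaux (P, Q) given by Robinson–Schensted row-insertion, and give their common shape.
P = [1, 5] / [2, 6] / [3, 7] / [4];  Q = [1, 4] / [2, 6] / [3, 7] / [5];  common shape = (2, 2, 2, 1)

Row-insert the values π_1, π_2, … into P one at a time, bumping the leftmost entry strictly greater than the inserted value down to the next row. The recording tableau Q records, in position (i, j), the step at which that cell was added to P.
  Insert 4 (step 1): P = [4];  Q = [1]
  Insert 3 (step 2): P = [3] / [4];  Q = [1] / [2]
  Insert 2 (step 3): P = [2] / [3] / [4];  Q = [1] / [2] / [3]
  Insert 7 (step 4): P = [2, 7] / [3] / [4];  Q = [1, 4] / [2] / [3]
  Insert 1 (step 5): P = [1, 7] / [2] / [3] / [4];  Q = [1, 4] / [2] / [3] / [5]
  Insert 6 (step 6): P = [1, 6] / [2, 7] / [3] / [4];  Q = [1, 4] / [2, 6] / [3] / [5]
  Insert 5 (step 7): P = [1, 5] / [2, 6] / [3, 7] / [4];  Q = [1, 4] / [2, 6] / [3, 7] / [5]
Final shape: (2, 2, 2, 1).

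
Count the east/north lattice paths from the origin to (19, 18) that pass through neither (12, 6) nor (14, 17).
Number of paths = 15154821870

Inclusion–exclusion. Total paths: C(37, 19) = 17672631900. Through P₁: C(18, 12)·C(19, 7) = 935402832. Through P₂: C(31, 14)·C(6, 5) = 1591095150. Since P₁ is strictly southwest of P₂, a monotone path through both must visit P₁ then P₂; paths through both = C(18, 12)·C(13, 2)·C(6, 5) = 8687952. Avoid both = 17672631900 − 935402832 − 1591095150 + 8687952 = 15154821870.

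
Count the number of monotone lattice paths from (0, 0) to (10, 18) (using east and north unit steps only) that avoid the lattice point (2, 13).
Number of paths = 12987975

Total paths from (0, 0) to (10, 18): C(28, 10) = 13123110. Paths through (2, 13): (paths (0, 0) → (2, 13)) × (paths (2, 13) → (10, 18)) = C(15, 2) · C(13, 8) = 105 · 1287 = 135135. Avoidance count = 13123110 − 135135 = 12987975.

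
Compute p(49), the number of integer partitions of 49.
p(49) = 173525

Compute p(n) via the recurrence p(n, m) = p(n, m−1) + p(n−m, m), where p(n, m) counts partitions of n with all parts ≤ m and p(n) = p(n, n). The base cases are p(0, m) = 1 and p(n, 0) = 0 for n > 0. Filling the table yields p(49) = 173525. (Euler's pentagonal recurrence is an alternative.)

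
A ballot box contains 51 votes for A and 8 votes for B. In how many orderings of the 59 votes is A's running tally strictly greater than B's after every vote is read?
Strict-lead orderings = 1616123223

Total orderings of the 59 votes with 51 for A: C(59, 51) = 2217471399. By the Bertrand ballot formula (Cycle Lemma / reflection principle), the number of orderings in which A is strictly ahead of B throughout is (p − q)/(p + q) · C(p + q, p) = (51 − 8)/(51 + 8) · 2217471399 = 1616123223.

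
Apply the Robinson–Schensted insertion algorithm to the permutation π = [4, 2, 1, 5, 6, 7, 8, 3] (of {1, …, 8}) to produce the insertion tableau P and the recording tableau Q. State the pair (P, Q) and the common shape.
P = [1, 3, 6, 7, 8] / [2, 5] / [4];  Q = [1, 4, 5, 6, 7] / [2, 8] / [3];  common shape = (5, 2, 1)

Row-insert the values π_1, π_2, … into P one at a time, bumping the leftmost entry strictly greater than the inserted value down to the next row. The recording tableau Q records, in position (i, j), the step at which that cell was added to P.
  Insert 4 (step 1): P = [4];  Q = [1]
  Insert 2 (step 2): P = [2] / [4];  Q = [1] / [2]
  Insert 1 (step 3): P = [1] / [2] / [4];  Q = [1] / [2] / [3]
  Insert 5 (step 4): P = [1, 5] / [2] / [4];  Q = [1, 4] / [2] / [3]
  Insert 6 (step 5): P = [1, 5, 6] / [2] / [4];  Q = [1, 4, 5] / [2] / [3]
  Insert 7 (step 6): P = [1, 5, 6, 7] / [2] / [4];  Q = [1, 4, 5, 6] / [2] / [3]
  Insert 8 (step 7): P = [1, 5, 6, 7, 8] / [2] / [4];  Q = [1, 4, 5, 6, 7] / [2] / [3]
  Insert 3 (step 8): P = [1, 3, 6, 7, 8] / [2, 5] / [4];  Q = [1, 4, 5, 6, 7] / [2, 8] / [3]
Final shape: (5, 2, 1).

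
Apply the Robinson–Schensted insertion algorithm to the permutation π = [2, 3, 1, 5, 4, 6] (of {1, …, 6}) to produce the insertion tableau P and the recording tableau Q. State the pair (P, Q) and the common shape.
P = [1, 3, 4, 6] / [2, 5];  Q = [1, 2, 4, 6] / [3, 5];  common shape = (4, 2)

Row-insert the values π_1, π_2, … into P one at a time, bumping the leftmost entry strictly greater than the inserted value down to the next row. The recording tableau Q records, in position (i, j), the step at which that cell was added to P.
  Insert 2 (step 1): P = [2];  Q = [1]
  Insert 3 (step 2): P = [2, 3];  Q = [1, 2]
  Insert 1 (step 3): P = [1, 3] / [2];  Q = [1, 2] / [3]
  Insert 5 (step 4): P = [1, 3, 5] / [2];  Q = [1, 2, 4] / [3]
  Insert 4 (step 5): P = [1, 3, 4] / [2, 5];  Q = [1, 2, 4] / [3, 5]
  Insert 6 (step 6): P = [1, 3, 4, 6] / [2, 5];  Q = [1, 2, 4, 6] / [3, 5]
Final shape: (4, 2).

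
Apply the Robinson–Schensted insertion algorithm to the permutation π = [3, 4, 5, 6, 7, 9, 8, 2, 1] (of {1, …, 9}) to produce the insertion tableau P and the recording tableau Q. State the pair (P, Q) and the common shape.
P = [1, 4, 5, 6, 7, 8] / [2] / [3] / [9];  Q = [1, 2, 3, 4, 5, 6] / [7] / [8] / [9];  common shape = (6, 1, 1, 1)

Row-insert the values π_1, π_2, … into P one at a time, bumping the leftmost entry strictly greater than the inserted value down to the next row. The recording tableau Q records, in position (i, j), the step at which that cell was added to P.
  Insert 3 (step 1): P = [3];  Q = [1]
  Insert 4 (step 2): P = [3, 4];  Q = [1, 2]
  Insert 5 (step 3): P = [3, 4, 5];  Q = [1, 2, 3]
  Insert 6 (step 4): P = [3, 4, 5, 6];  Q = [1, 2, 3, 4]
  Insert 7 (step 5): P = [3, 4, 5, 6, 7];  Q = [1, 2, 3, 4, 5]
  Insert 9 (step 6): P = [3, 4, 5, 6, 7, 9];  Q = [1, 2, 3, 4, 5, 6]
  Insert 8 (step 7): P = [3, 4, 5, 6, 7, 8] / [9];  Q = [1, 2, 3, 4, 5, 6] / [7]
  Insert 2 (step 8): P = [2, 4, 5, 6, 7, 8] / [3] / [9];  Q = [1, 2, 3, 4, 5, 6] / [7] / [8]
  Insert 1 (step 9): P = [1, 4, 5, 6, 7, 8] / [2] / [3] / [9];  Q = [1, 2, 3, 4, 5, 6] / [7] / [8] / [9]
Final shape: (6, 1, 1, 1).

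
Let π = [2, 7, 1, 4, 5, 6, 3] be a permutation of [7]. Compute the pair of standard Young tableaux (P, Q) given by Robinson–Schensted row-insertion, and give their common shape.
P = [1, 3, 5, 6] / [2, 4] / [7];  Q = [1, 2, 5, 6] / [3, 4] / [7];  common shape = (4, 2, 1)

Row-insert the values π_1, π_2, … into P one at a time, bumping the leftmost entry strictly greater than the inserted value down to the next row. The recording tableau Q records, in position (i, j), the step at which that cell was added to P.
  Insert 2 (step 1): P = [2];  Q = [1]
  Insert 7 (step 2): P = [2, 7];  Q = [1, 2]
  Insert 1 (step 3): P = [1, 7] / [2];  Q = [1, 2] / [3]
  Insert 4 (step 4): P = [1, 4] / [2, 7];  Q = [1, 2] / [3, 4]
  Insert 5 (step 5): P = [1, 4, 5] / [2, 7];  Q = [1, 2, 5] / [3, 4]
  Insert 6 (step 6): P = [1, 4, 5, 6] / [2, 7];  Q = [1, 2, 5, 6] / [3, 4]
  Insert 3 (step 7): P = [1, 3, 5, 6] / [2, 4] / [7];  Q = [1, 2, 5, 6] / [3, 4] / [7]
Final shape: (4, 2, 1).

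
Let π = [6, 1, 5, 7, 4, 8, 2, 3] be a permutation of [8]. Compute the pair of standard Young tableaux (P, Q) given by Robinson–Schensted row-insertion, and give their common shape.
P = [1, 2, 3, 8] / [4, 7] / [5] / [6];  Q = [1, 3, 4, 6] / [2, 8] / [5] / [7];  common shape = (4, 2, 1, 1)

Row-insert the values π_1, π_2, … into P one at a time, bumping the leftmost entry strictly greater than the inserted value down to the next row. The recording tableau Q records, in position (i, j), the step at which that cell was added to P.
  Insert 6 (step 1): P = [6];  Q = [1]
  Insert 1 (step 2): P = [1] / [6];  Q = [1] / [2]
  Insert 5 (step 3): P = [1, 5] / [6];  Q = [1, 3] / [2]
  Insert 7 (step 4): P = [1, 5, 7] / [6];  Q = [1, 3, 4] / [2]
  Insert 4 (step 5): P = [1, 4, 7] / [5] / [6];  Q = [1, 3, 4] / [2] / [5]
  Insert 8 (step 6): P = [1, 4, 7, 8] / [5] / [6];  Q = [1, 3, 4, 6] / [2] / [5]
  Insert 2 (step 7): P = [1, 2, 7, 8] / [4] / [5] / [6];  Q = [1, 3, 4, 6] / [2] / [5] / [7]
  Insert 3 (step 8): P = [1, 2, 3, 8] / [4, 7] / [5] / [6];  Q = [1, 3, 4, 6] / [2, 8] / [5] / [7]
Final shape: (4, 2, 1, 1).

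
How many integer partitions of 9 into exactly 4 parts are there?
p(9, 4 parts) = 6

Partitions of n into exactly k parts ↔ partitions of n − k into at most k parts (subtract 1 from each part). For n = 9, k = 4, the partitions are: 6+1+1+1, 5+2+1+1, 4+3+1+1, 4+2+2+1, 3+3+2+1, 3+2+2+2. Count = 6.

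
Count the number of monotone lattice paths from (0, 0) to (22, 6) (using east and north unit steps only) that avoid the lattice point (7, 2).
Number of paths = 237204

Total paths from (0, 0) to (22, 6): C(28, 22) = 376740. Paths through (7, 2): (paths (0, 0) → (7, 2)) × (paths (7, 2) → (22, 6)) = C(9, 7) · C(19, 15) = 36 · 3876 = 139536. Avoidance count = 376740 − 139536 = 237204.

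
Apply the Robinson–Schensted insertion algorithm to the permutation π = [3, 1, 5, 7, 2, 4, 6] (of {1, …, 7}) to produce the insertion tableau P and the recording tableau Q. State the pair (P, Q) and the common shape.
P = [1, 2, 4, 6] / [3, 5, 7];  Q = [1, 3, 4, 7] / [2, 5, 6];  common shape = (4, 3)

Row-insert the values π_1, π_2, … into P one at a time, bumping the leftmost entry strictly greater than the inserted value down to the next row. The recording tableau Q records, in position (i, j), the step at which that cell was added to P.
  Insert 3 (step 1): P = [3];  Q = [1]
  Insert 1 (step 2): P = [1] / [3];  Q = [1] / [2]
  Insert 5 (step 3): P = [1, 5] / [3];  Q = [1, 3] / [2]
  Insert 7 (step 4): P = [1, 5, 7] / [3];  Q = [1, 3, 4] / [2]
  Insert 2 (step 5): P = [1, 2, 7] / [3, 5];  Q = [1, 3, 4] / [2, 5]
  Insert 4 (step 6): P = [1, 2, 4] / [3, 5, 7];  Q = [1, 3, 4] / [2, 5, 6]
  Insert 6 (step 7): P = [1, 2, 4, 6] / [3, 5, 7];  Q = [1, 3, 4, 7] / [2, 5, 6]
Final shape: (4, 3).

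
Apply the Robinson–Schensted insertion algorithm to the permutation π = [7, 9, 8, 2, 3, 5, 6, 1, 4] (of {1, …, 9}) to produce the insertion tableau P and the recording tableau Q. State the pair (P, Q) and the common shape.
P = [1, 3, 4, 6] / [2, 5] / [7, 8] / [9];  Q = [1, 2, 6, 7] / [3, 5] / [4, 9] / [8];  common shape = (4, 2, 2, 1)

Row-insert the values π_1, π_2, … into P one at a time, bumping the leftmost entry strictly greater than the inserted value down to the next row. The recording tableau Q records, in position (i, j), the step at which that cell was added to P.
  Insert 7 (step 1): P = [7];  Q = [1]
  Insert 9 (step 2): P = [7, 9];  Q = [1, 2]
  Insert 8 (step 3): P = [7, 8] / [9];  Q = [1, 2] / [3]
  Insert 2 (step 4): P = [2, 8] / [7] / [9];  Q = [1, 2] / [3] / [4]
  Insert 3 (step 5): P = [2, 3] / [7, 8] / [9];  Q = [1, 2] / [3, 5] / [4]
  Insert 5 (step 6): P = [2, 3, 5] / [7, 8] / [9];  Q = [1, 2, 6] / [3, 5] / [4]
  Insert 6 (step 7): P = [2, 3, 5, 6] / [7, 8] / [9];  Q = [1, 2, 6, 7] / [3, 5] / [4]
  Insert 1 (step 8): P = [1, 3, 5, 6] / [2, 8] / [7] / [9];  Q = [1, 2, 6, 7] / [3, 5] / [4] / [8]
  Insert 4 (step 9): P = [1, 3, 4, 6] / [2, 5] / [7, 8] / [9];  Q = [1, 2, 6, 7] / [3, 5] / [4, 9] / [8]
Final shape: (4, 2, 2, 1).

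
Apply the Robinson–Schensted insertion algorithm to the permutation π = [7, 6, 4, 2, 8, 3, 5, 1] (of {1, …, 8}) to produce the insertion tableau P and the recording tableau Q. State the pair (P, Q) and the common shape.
P = [1, 3, 5] / [2, 8] / [4] / [6] / [7];  Q = [1, 5, 7] / [2, 6] / [3] / [4] / [8];  common shape = (3, 2, 1, 1, 1)

Row-insert the values π_1, π_2, … into P one at a time, bumping the leftmost entry strictly greater than the inserted value down to the next row. The recording tableau Q records, in position (i, j), the step at which that cell was added to P.
  Insert 7 (step 1): P = [7];  Q = [1]
  Insert 6 (step 2): P = [6] / [7];  Q = [1] / [2]
  Insert 4 (step 3): P = [4] / [6] / [7];  Q = [1] / [2] / [3]
  Insert 2 (step 4): P = [2] / [4] / [6] / [7];  Q = [1] / [2] / [3] / [4]
  Insert 8 (step 5): P = [2, 8] / [4] / [6] / [7];  Q = [1, 5] / [2] / [3] / [4]
  Insert 3 (step 6): P = [2, 3] / [4, 8] / [6] / [7];  Q = [1, 5] / [2, 6] / [3] / [4]
  Insert 5 (step 7): P = [2, 3, 5] / [4, 8] / [6] / [7];  Q = [1, 5, 7] / [2, 6] / [3] / [4]
  Insert 1 (step 8): P = [1, 3, 5] / [2, 8] / [4] / [6] / [7];  Q = [1, 5, 7] / [2, 6] / [3] / [4] / [8]
Final shape: (3, 2, 1, 1, 1).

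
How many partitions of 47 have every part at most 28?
p(47, parts ≤ 28) = 123157

Use the recurrence p(n, m) = p(n, m−1) + p(n−m, m): either the largest part is < m (count p(n, m−1)) or the largest part is exactly m (remove one copy of m, count p(n−m, m)). With p(0, ·) = 1 this gives p(47, parts ≤ 28) = 123157. (By conjugating Young diagrams, this also counts partitions of 47 into at most 28 parts.)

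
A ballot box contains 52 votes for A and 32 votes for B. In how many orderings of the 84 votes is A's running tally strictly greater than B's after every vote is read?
Strict-lead orderings = 37180441500952219777890

Total orderings of the 84 votes with 52 for A: C(84, 52) = 156157854303999323067138. By the Bertrand ballot formula (Cycle Lemma / reflection principle), the number of orderings in which A is strictly ahead of B throughout is (p − q)/(p + q) · C(p + q, p) = (52 − 32)/(52 + 32) · 156157854303999323067138 = 37180441500952219777890.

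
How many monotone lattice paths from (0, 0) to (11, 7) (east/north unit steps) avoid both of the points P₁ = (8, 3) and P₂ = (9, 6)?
Number of paths = 13014

Inclusion–exclusion. Total paths: C(18, 11) = 31824. Through P₁: C(11, 8)·C(7, 3) = 5775. Through P₂: C(15, 9)·C(3, 2) = 15015. Since P₁ is strictly southwest of P₂, a monotone path through both must visit P₁ then P₂; paths through both = C(11, 8)·C(4, 1)·C(3, 2) = 1980. Avoid both = 31824 − 5775 − 15015 + 1980 = 13014.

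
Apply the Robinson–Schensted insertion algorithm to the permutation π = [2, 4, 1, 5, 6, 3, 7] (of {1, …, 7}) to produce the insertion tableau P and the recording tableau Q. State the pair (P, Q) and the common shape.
P = [1, 3, 5, 6, 7] / [2, 4];  Q = [1, 2, 4, 5, 7] / [3, 6];  common shape = (5, 2)

Row-insert the values π_1, π_2, … into P one at a time, bumping the leftmost entry strictly greater than the inserted value down to the next row. The recording tableau Q records, in position (i, j), the step at which that cell was added to P.
  Insert 2 (step 1): P = [2];  Q = [1]
  Insert 4 (step 2): P = [2, 4];  Q = [1, 2]
  Insert 1 (step 3): P = [1, 4] / [2];  Q = [1, 2] / [3]
  Insert 5 (step 4): P = [1, 4, 5] / [2];  Q = [1, 2, 4] / [3]
  Insert 6 (step 5): P = [1, 4, 5, 6] / [2];  Q = [1, 2, 4, 5] / [3]
  Insert 3 (step 6): P = [1, 3, 5, 6] / [2, 4];  Q = [1, 2, 4, 5] / [3, 6]
  Insert 7 (step 7): P = [1, 3, 5, 6, 7] / [2, 4];  Q = [1, 2, 4, 5, 7] / [3, 6]
Final shape: (5, 2).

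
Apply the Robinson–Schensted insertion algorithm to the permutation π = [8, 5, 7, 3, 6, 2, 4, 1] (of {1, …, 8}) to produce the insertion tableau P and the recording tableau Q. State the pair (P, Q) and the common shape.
P = [1, 4] / [2, 6] / [3, 7] / [5] / [8];  Q = [1, 3] / [2, 5] / [4, 7] / [6] / [8];  common shape = (2, 2, 2, 1, 1)

Row-insert the values π_1, π_2, … into P one at a time, bumping the leftmost entry strictly greater than the inserted value down to the next row. The recording tableau Q records, in position (i, j), the step at which that cell was added to P.
  Insert 8 (step 1): P = [8];  Q = [1]
  Insert 5 (step 2): P = [5] / [8];  Q = [1] / [2]
  Insert 7 (step 3): P = [5, 7] / [8];  Q = [1, 3] / [2]
  Insert 3 (step 4): P = [3, 7] / [5] / [8];  Q = [1, 3] / [2] / [4]
  Insert 6 (step 5): P = [3, 6] / [5, 7] / [8];  Q = [1, 3] / [2, 5] / [4]
  Insert 2 (step 6): P = [2, 6] / [3, 7] / [5] / [8];  Q = [1, 3] / [2, 5] / [4] / [6]
  Insert 4 (step 7): P = [2, 4] / [3, 6] / [5, 7] / [8];  Q = [1, 3] / [2, 5] / [4, 7] / [6]
  Insert 1 (step 8): P = [1, 4] / [2, 6] / [3, 7] / [5] / [8];  Q = [1, 3] / [2, 5] / [4, 7] / [6] / [8]
Final shape: (2, 2, 2, 1, 1).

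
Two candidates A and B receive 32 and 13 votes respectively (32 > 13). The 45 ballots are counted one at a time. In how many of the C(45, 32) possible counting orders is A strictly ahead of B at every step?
Strict-lead orderings = 30824843819

Total orderings of the 45 votes with 32 for A: C(45, 32) = 73006209045. By the Bertrand ballot formula (Cycle Lemma / reflection principle), the number of orderings in which A is strictly ahead of B throughout is (p − q)/(p + q) · C(p + q, p) = (32 − 13)/(32 + 13) · 73006209045 = 30824843819.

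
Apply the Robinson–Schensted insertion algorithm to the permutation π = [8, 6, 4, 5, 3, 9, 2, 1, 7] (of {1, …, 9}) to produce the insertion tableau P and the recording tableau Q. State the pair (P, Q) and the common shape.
P = [1, 5, 7] / [2, 9] / [3] / [4] / [6] / [8];  Q = [1, 4, 6] / [2, 9] / [3] / [5] / [7] / [8];  common shape = (3, 2, 1, 1, 1, 1)

Row-insert the values π_1, π_2, … into P one at a time, bumping the leftmost entry strictly greater than the inserted value down to the next row. The recording tableau Q records, in position (i, j), the step at which that cell was added to P.
  Insert 8 (step 1): P = [8];  Q = [1]
  Insert 6 (step 2): P = [6] / [8];  Q = [1] / [2]
  Insert 4 (step 3): P = [4] / [6] / [8];  Q = [1] / [2] / [3]
  Insert 5 (step 4): P = [4, 5] / [6] / [8];  Q = [1, 4] / [2] / [3]
  Insert 3 (step 5): P = [3, 5] / [4] / [6] / [8];  Q = [1, 4] / [2] / [3] / [5]
  Insert 9 (step 6): P = [3, 5, 9] / [4] / [6] / [8];  Q = [1, 4, 6] / [2] / [3] / [5]
  Insert 2 (step 7): P = [2, 5, 9] / [3] / [4] / [6] / [8];  Q = [1, 4, 6] / [2] / [3] / [5] / [7]
  Insert 1 (step 8): P = [1, 5, 9] / [2] / [3] / [4] / [6] / [8];  Q = [1, 4, 6] / [2] / [3] / [5] / [7] / [8]
  Insert 7 (step 9): P = [1, 5, 7] / [2, 9] / [3] / [4] / [6] / [8];  Q = [1, 4, 6] / [2, 9] / [3] / [5] / [7] / [8]
Final shape: (3, 2, 1, 1, 1, 1).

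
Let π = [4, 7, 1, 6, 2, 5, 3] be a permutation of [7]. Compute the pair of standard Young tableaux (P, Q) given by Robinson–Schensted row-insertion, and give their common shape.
P = [1, 2, 3] / [4, 5] / [6] / [7];  Q = [1, 2, 6] / [3, 4] / [5] / [7];  common shape = (3, 2, 1, 1)

Row-insert the values π_1, π_2, … into P one at a time, bumping the leftmost entry strictly greater than the inserted value down to the next row. The recording tableau Q records, in position (i, j), the step at which that cell was added to P.
  Insert 4 (step 1): P = [4];  Q = [1]
  Insert 7 (step 2): P = [4, 7];  Q = [1, 2]
  Insert 1 (step 3): P = [1, 7] / [4];  Q = [1, 2] / [3]
  Insert 6 (step 4): P = [1, 6] / [4, 7];  Q = [1, 2] / [3, 4]
  Insert 2 (step 5): P = [1, 2] / [4, 6] / [7];  Q = [1, 2] / [3, 4] / [5]
  Insert 5 (step 6): P = [1, 2, 5] / [4, 6] / [7];  Q = [1, 2, 6] / [3, 4] / [5]
  Insert 3 (step 7): P = [1, 2, 3] / [4, 5] / [6] / [7];  Q = [1, 2, 6] / [3, 4] / [5] / [7]
Final shape: (3, 2, 1, 1).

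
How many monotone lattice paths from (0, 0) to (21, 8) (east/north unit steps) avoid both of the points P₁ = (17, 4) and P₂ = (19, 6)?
Number of paths = 3026055

Inclusion–exclusion. Total paths: C(29, 21) = 4292145. Through P₁: C(21, 17)·C(8, 4) = 418950. Through P₂: C(25, 19)·C(4, 2) = 1062600. Since P₁ is strictly southwest of P₂, a monotone path through both must visit P₁ then P₂; paths through both = C(21, 17)·C(4, 2)·C(4, 2) = 215460. Avoid both = 4292145 − 418950 − 1062600 + 215460 = 3026055.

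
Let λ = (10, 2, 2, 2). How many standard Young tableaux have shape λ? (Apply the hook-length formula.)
# SYT of shape (10, 2, 2, 2) = 23100

Hook-length formula: f^λ = n! / Π hook(c), product over all cells c of the Young diagram. For λ = (10, 2, 2, 2), n = 16 boxes. Hook lengths by row (left-to-right, top-to-bottom): [13, 12, 8, 7, 6, 5, 4, 3, 2, 1]; [4, 3]; [3, 2]; [2, 1]. Product of hooks = 905748480. So f^λ = 16! / 905748480 = 20922789888000 / 905748480 = 23100.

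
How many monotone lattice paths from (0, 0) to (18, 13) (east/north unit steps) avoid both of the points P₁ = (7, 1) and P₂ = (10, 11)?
Number of paths = 179667191

Inclusion–exclusion. Total paths: C(31, 18) = 206253075. Through P₁: C(8, 7)·C(23, 11) = 10816624. Through P₂: C(21, 10)·C(10, 8) = 15872220. Since P₁ is strictly southwest of P₂, a monotone path through both must visit P₁ then P₂; paths through both = C(8, 7)·C(13, 3)·C(10, 8) = 102960. Avoid both = 206253075 − 10816624 − 15872220 + 102960 = 179667191.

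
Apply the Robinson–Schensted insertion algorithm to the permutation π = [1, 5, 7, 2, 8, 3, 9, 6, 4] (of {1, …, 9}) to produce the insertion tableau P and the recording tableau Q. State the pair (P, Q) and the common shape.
P = [1, 2, 3, 4, 9] / [5, 6, 8] / [7];  Q = [1, 2, 3, 5, 7] / [4, 6, 8] / [9];  common shape = (5, 3, 1)

Row-insert the values π_1, π_2, … into P one at a time, bumping the leftmost entry strictly greater than the inserted value down to the next row. The recording tableau Q records, in position (i, j), the step at which that cell was added to P.
  Insert 1 (step 1): P = [1];  Q = [1]
  Insert 5 (step 2): P = [1, 5];  Q = [1, 2]
  Insert 7 (step 3): P = [1, 5, 7];  Q = [1, 2, 3]
  Insert 2 (step 4): P = [1, 2, 7] / [5];  Q = [1, 2, 3] / [4]
  Insert 8 (step 5): P = [1, 2, 7, 8] / [5];  Q = [1, 2, 3, 5] / [4]
  Insert 3 (step 6): P = [1, 2, 3, 8] / [5, 7];  Q = [1, 2, 3, 5] / [4, 6]
  Insert 9 (step 7): P = [1, 2, 3, 8, 9] / [5, 7];  Q = [1, 2, 3, 5, 7] / [4, 6]
  Insert 6 (step 8): P = [1, 2, 3, 6, 9] / [5, 7, 8];  Q = [1, 2, 3, 5, 7] / [4, 6, 8]
  Insert 4 (step 9): P = [1, 2, 3, 4, 9] / [5, 6, 8] / [7];  Q = [1, 2, 3, 5, 7] / [4, 6, 8] / [9]
Final shape: (5, 3, 1).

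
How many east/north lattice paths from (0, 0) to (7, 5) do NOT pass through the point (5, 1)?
Number of paths = 702

Total paths from (0, 0) to (7, 5): C(12, 7) = 792. Paths through (5, 1): (paths (0, 0) → (5, 1)) × (paths (5, 1) → (7, 5)) = C(6, 5) · C(6, 2) = 6 · 15 = 90. Avoidance count = 792 − 90 = 702.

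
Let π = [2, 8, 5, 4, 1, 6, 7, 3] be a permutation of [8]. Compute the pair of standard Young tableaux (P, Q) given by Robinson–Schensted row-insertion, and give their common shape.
P = [1, 3, 6, 7] / [2, 4] / [5] / [8];  Q = [1, 2, 6, 7] / [3, 8] / [4] / [5];  common shape = (4, 2, 1, 1)

Row-insert the values π_1, π_2, … into P one at a time, bumping the leftmost entry strictly greater than the inserted value down to the next row. The recording tableau Q records, in position (i, j), the step at which that cell was added to P.
  Insert 2 (step 1): P = [2];  Q = [1]
  Insert 8 (step 2): P = [2, 8];  Q = [1, 2]
  Insert 5 (step 3): P = [2, 5] / [8];  Q = [1, 2] / [3]
  Insert 4 (step 4): P = [2, 4] / [5] / [8];  Q = [1, 2] / [3] / [4]
  Insert 1 (step 5): P = [1, 4] / [2] / [5] / [8];  Q = [1, 2] / [3] / [4] / [5]
  Insert 6 (step 6): P = [1, 4, 6] / [2] / [5] / [8];  Q = [1, 2, 6] / [3] / [4] / [5]
  Insert 7 (step 7): P = [1, 4, 6, 7] / [2] / [5] / [8];  Q = [1, 2, 6, 7] / [3] / [4] / [5]
  Insert 3 (step 8): P = [1, 3, 6, 7] / [2, 4] / [5] / [8];  Q = [1, 2, 6, 7] / [3, 8] / [4] / [5]
Final shape: (4, 2, 1, 1).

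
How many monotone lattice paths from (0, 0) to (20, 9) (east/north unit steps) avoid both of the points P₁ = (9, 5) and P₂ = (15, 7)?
Number of paths = 4878027

Inclusion–exclusion. Total paths: C(29, 20) = 10015005. Through P₁: C(14, 9)·C(15, 11) = 2732730. Through P₂: C(22, 15)·C(7, 5) = 3581424. Since P₁ is strictly southwest of P₂, a monotone path through both must visit P₁ then P₂; paths through both = C(14, 9)·C(8, 6)·C(7, 5) = 1177176. Avoid both = 10015005 − 2732730 − 3581424 + 1177176 = 4878027.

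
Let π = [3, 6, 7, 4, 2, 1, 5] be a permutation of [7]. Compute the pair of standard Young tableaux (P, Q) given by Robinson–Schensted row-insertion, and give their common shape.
P = [1, 4, 5] / [2, 7] / [3] / [6];  Q = [1, 2, 3] / [4, 7] / [5] / [6];  common shape = (3, 2, 1, 1)

Row-insert the values π_1, π_2, … into P one at a time, bumping the leftmost entry strictly greater than the inserted value down to the next row. The recording tableau Q records, in position (i, j), the step at which that cell was added to P.
  Insert 3 (step 1): P = [3];  Q = [1]
  Insert 6 (step 2): P = [3, 6];  Q = [1, 2]
  Insert 7 (step 3): P = [3, 6, 7];  Q = [1, 2, 3]
  Insert 4 (step 4): P = [3, 4, 7] / [6];  Q = [1, 2, 3] / [4]
  Insert 2 (step 5): P = [2, 4, 7] / [3] / [6];  Q = [1, 2, 3] / [4] / [5]
  Insert 1 (step 6): P = [1, 4, 7] / [2] / [3] / [6];  Q = [1, 2, 3] / [4] / [5] / [6]
  Insert 5 (step 7): P = [1, 4, 5] / [2, 7] / [3] / [6];  Q = [1, 2, 3] / [4, 7] / [5] / [6]
Final shape: (3, 2, 1, 1).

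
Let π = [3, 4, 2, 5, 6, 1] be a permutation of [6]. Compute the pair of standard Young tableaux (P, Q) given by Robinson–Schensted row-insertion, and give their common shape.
P = [1, 4, 5, 6] / [2] / [3];  Q = [1, 2, 4, 5] / [3] / [6];  common shape = (4, 1, 1)

Row-insert the values π_1, π_2, … into P one at a time, bumping the leftmost entry strictly greater than the inserted value down to the next row. The recording tableau Q records, in position (i, j), the step at which that cell was added to P.
  Insert 3 (step 1): P = [3];  Q = [1]
  Insert 4 (step 2): P = [3, 4];  Q = [1, 2]
  Insert 2 (step 3): P = [2, 4] / [3];  Q = [1, 2] / [3]
  Insert 5 (step 4): P = [2, 4, 5] / [3];  Q = [1, 2, 4] / [3]
  Insert 6 (step 5): P = [2, 4, 5, 6] / [3];  Q = [1, 2, 4, 5] / [3]
  Insert 1 (step 6): P = [1, 4, 5, 6] / [2] / [3];  Q = [1, 2, 4, 5] / [3] / [6]
Final shape: (4, 1, 1).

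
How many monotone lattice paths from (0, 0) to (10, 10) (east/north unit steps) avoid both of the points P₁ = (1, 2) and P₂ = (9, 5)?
Number of paths = 102784

Inclusion–exclusion. Total paths: C(20, 10) = 184756. Through P₁: C(3, 1)·C(17, 9) = 72930. Through P₂: C(14, 9)·C(6, 1) = 12012. Since P₁ is strictly southwest of P₂, a monotone path through both must visit P₁ then P₂; paths through both = C(3, 1)·C(11, 8)·C(6, 1) = 2970. Avoid both = 184756 − 72930 − 12012 + 2970 = 102784.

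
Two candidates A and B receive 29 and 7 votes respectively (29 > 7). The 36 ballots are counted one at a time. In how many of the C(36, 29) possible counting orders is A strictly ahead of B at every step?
Strict-lead orderings = 5101360

Total orderings of the 36 votes with 29 for A: C(36, 29) = 8347680. By the Bertrand ballot formula (Cycle Lemma / reflection principle), the number of orderings in which A is strictly ahead of B throughout is (p − q)/(p + q) · C(p + q, p) = (29 − 7)/(29 + 7) · 8347680 = 5101360.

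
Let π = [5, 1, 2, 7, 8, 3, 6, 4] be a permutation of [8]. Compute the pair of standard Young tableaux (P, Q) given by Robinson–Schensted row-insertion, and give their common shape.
P = [1, 2, 3, 4] / [5, 6, 8] / [7];  Q = [1, 3, 4, 5] / [2, 6, 7] / [8];  common shape = (4, 3, 1)

Row-insert the values π_1, π_2, … into P one at a time, bumping the leftmost entry strictly greater than the inserted value down to the next row. The recording tableau Q records, in position (i, j), the step at which that cell was added to P.
  Insert 5 (step 1): P = [5];  Q = [1]
  Insert 1 (step 2): P = [1] / [5];  Q = [1] / [2]
  Insert 2 (step 3): P = [1, 2] / [5];  Q = [1, 3] / [2]
  Insert 7 (step 4): P = [1, 2, 7] / [5];  Q = [1, 3, 4] / [2]
  Insert 8 (step 5): P = [1, 2, 7, 8] / [5];  Q = [1, 3, 4, 5] / [2]
  Insert 3 (step 6): P = [1, 2, 3, 8] / [5, 7];  Q = [1, 3, 4, 5] / [2, 6]
  Insert 6 (step 7): P = [1, 2, 3, 6] / [5, 7, 8];  Q = [1, 3, 4, 5] / [2, 6, 7]
  Insert 4 (step 8): P = [1, 2, 3, 4] / [5, 6, 8] / [7];  Q = [1, 3, 4, 5] / [2, 6, 7] / [8]
Final shape: (4, 3, 1).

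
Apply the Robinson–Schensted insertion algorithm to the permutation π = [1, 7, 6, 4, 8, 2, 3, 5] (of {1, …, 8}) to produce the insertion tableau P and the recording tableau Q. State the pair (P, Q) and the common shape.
P = [1, 2, 3, 5] / [4, 8] / [6] / [7];  Q = [1, 2, 5, 8] / [3, 7] / [4] / [6];  common shape = (4, 2, 1, 1)

Row-insert the values π_1, π_2, … into P one at a time, bumping the leftmost entry strictly greater than the inserted value down to the next row. The recording tableau Q records, in position (i, j), the step at which that cell was added to P.
  Insert 1 (step 1): P = [1];  Q = [1]
  Insert 7 (step 2): P = [1, 7];  Q = [1, 2]
  Insert 6 (step 3): P = [1, 6] / [7];  Q = [1, 2] / [3]
  Insert 4 (step 4): P = [1, 4] / [6] / [7];  Q = [1, 2] / [3] / [4]
  Insert 8 (step 5): P = [1, 4, 8] / [6] / [7];  Q = [1, 2, 5] / [3] / [4]
  Insert 2 (step 6): P = [1, 2, 8] / [4] / [6] / [7];  Q = [1, 2, 5] / [3] / [4] / [6]
  Insert 3 (step 7): P = [1, 2, 3] / [4, 8] / [6] / [7];  Q = [1, 2, 5] / [3, 7] / [4] / [6]
  Insert 5 (step 8): P = [1, 2, 3, 5] / [4, 8] / [6] / [7];  Q = [1, 2, 5, 8] / [3, 7] / [4] / [6]
Final shape: (4, 2, 1, 1).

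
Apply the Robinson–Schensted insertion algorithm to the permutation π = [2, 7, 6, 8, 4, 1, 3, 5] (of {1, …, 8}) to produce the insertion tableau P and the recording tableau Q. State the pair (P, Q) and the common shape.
P = [1, 3, 5] / [2, 4, 8] / [6] / [7];  Q = [1, 2, 4] / [3, 7, 8] / [5] / [6];  common shape = (3, 3, 1, 1)

Row-insert the values π_1, π_2, … into P one at a time, bumping the leftmost entry strictly greater than the inserted value down to the next row. The recording tableau Q records, in position (i, j), the step at which that cell was added to P.
  Insert 2 (step 1): P = [2];  Q = [1]
  Insert 7 (step 2): P = [2, 7];  Q = [1, 2]
  Insert 6 (step 3): P = [2, 6] / [7];  Q = [1, 2] / [3]
  Insert 8 (step 4): P = [2, 6, 8] / [7];  Q = [1, 2, 4] / [3]
  Insert 4 (step 5): P = [2, 4, 8] / [6] / [7];  Q = [1, 2, 4] / [3] / [5]
  Insert 1 (step 6): P = [1, 4, 8] / [2] / [6] / [7];  Q = [1, 2, 4] / [3] / [5] / [6]
  Insert 3 (step 7): P = [1, 3, 8] / [2, 4] / [6] / [7];  Q = [1, 2, 4] / [3, 7] / [5] / [6]
  Insert 5 (step 8): P = [1, 3, 5] / [2, 4, 8] / [6] / [7];  Q = [1, 2, 4] / [3, 7, 8] / [5] / [6]
Final shape: (3, 3, 1, 1).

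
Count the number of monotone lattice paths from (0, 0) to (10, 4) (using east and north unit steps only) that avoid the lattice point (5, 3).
Number of paths = 665

Total paths from (0, 0) to (10, 4): C(14, 10) = 1001. Paths through (5, 3): (paths (0, 0) → (5, 3)) × (paths (5, 3) → (10, 4)) = C(8, 5) · C(6, 5) = 56 · 6 = 336. Avoidance count = 1001 − 336 = 665.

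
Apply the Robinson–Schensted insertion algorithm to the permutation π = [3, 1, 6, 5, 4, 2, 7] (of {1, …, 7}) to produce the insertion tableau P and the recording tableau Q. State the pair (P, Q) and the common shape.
P = [1, 2, 7] / [3, 4] / [5] / [6];  Q = [1, 3, 7] / [2, 4] / [5] / [6];  common shape = (3, 2, 1, 1)

Row-insert the values π_1, π_2, … into P one at a time, bumping the leftmost entry strictly greater than the inserted value down to the next row. The recording tableau Q records, in position (i, j), the step at which that cell was added to P.
  Insert 3 (step 1): P = [3];  Q = [1]
  Insert 1 (step 2): P = [1] / [3];  Q = [1] / [2]
  Insert 6 (step 3): P = [1, 6] / [3];  Q = [1, 3] / [2]
  Insert 5 (step 4): P = [1, 5] / [3, 6];  Q = [1, 3] / [2, 4]
  Insert 4 (step 5): P = [1, 4] / [3, 5] / [6];  Q = [1, 3] / [2, 4] / [5]
  Insert 2 (step 6): P = [1, 2] / [3, 4] / [5] / [6];  Q = [1, 3] / [2, 4] / [5] / [6]
  Insert 7 (step 7): P = [1, 2, 7] / [3, 4] / [5] / [6];  Q = [1, 3, 7] / [2, 4] / [5] / [6]
Final shape: (3, 2, 1, 1).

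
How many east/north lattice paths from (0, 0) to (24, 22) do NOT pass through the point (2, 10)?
Number of paths = 7854179747310

Total paths from (0, 0) to (24, 22): C(46, 24) = 7890371113950. Paths through (2, 10): (paths (0, 0) → (2, 10)) × (paths (2, 10) → (24, 22)) = C(12, 2) · C(34, 22) = 66 · 548354040 = 36191366640. Avoidance count = 7890371113950 − 36191366640 = 7854179747310.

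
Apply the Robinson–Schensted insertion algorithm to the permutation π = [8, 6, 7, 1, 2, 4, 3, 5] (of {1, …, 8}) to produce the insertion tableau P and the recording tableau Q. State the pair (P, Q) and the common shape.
P = [1, 2, 3, 5] / [4, 7] / [6] / [8];  Q = [1, 3, 6, 8] / [2, 5] / [4] / [7];  common shape = (4, 2, 1, 1)

Row-insert the values π_1, π_2, … into P one at a time, bumping the leftmost entry strictly greater than the inserted value down to the next row. The recording tableau Q records, in position (i, j), the step at which that cell was added to P.
  Insert 8 (step 1): P = [8];  Q = [1]
  Insert 6 (step 2): P = [6] / [8];  Q = [1] / [2]
  Insert 7 (step 3): P = [6, 7] / [8];  Q = [1, 3] / [2]
  Insert 1 (step 4): P = [1, 7] / [6] / [8];  Q = [1, 3] / [2] / [4]
  Insert 2 (step 5): P = [1, 2] / [6, 7] / [8];  Q = [1, 3] / [2, 5] / [4]
  Insert 4 (step 6): P = [1, 2, 4] / [6, 7] / [8];  Q = [1, 3, 6] / [2, 5] / [4]
  Insert 3 (step 7): P = [1, 2, 3] / [4, 7] / [6] / [8];  Q = [1, 3, 6] / [2, 5] / [4] / [7]
  Insert 5 (step 8): P = [1, 2, 3, 5] / [4, 7] / [6] / [8];  Q = [1, 3, 6, 8] / [2, 5] / [4] / [7]
Final shape: (4, 2, 1, 1).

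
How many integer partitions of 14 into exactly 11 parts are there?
p(14, 11 parts) = 3

Partitions of n into exactly k parts ↔ partitions of n − k into at most k parts (subtract 1 from each part). For n = 14, k = 11, the partitions are: 4+1+1+1+1+1+1+1+1+1+1, 3+2+1+1+1+1+1+1+1+1+1, 2+2+2+1+1+1+1+1+1+1+1. Count = 3.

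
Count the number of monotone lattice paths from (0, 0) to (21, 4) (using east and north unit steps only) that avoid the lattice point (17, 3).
Number of paths = 6950

Total paths from (0, 0) to (21, 4): C(25, 21) = 12650. Paths through (17, 3): (paths (0, 0) → (17, 3)) × (paths (17, 3) → (21, 4)) = C(20, 17) · C(5, 4) = 1140 · 5 = 5700. Avoidance count = 12650 − 5700 = 6950.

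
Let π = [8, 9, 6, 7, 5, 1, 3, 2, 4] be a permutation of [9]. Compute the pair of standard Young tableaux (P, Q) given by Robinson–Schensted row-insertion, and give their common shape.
P = [1, 2, 4] / [3, 7] / [5, 9] / [6] / [8];  Q = [1, 2, 9] / [3, 4] / [5, 7] / [6] / [8];  common shape = (3, 2, 2, 1, 1)

Row-insert the values π_1, π_2, … into P one at a time, bumping the leftmost entry strictly greater than the inserted value down to the next row. The recording tableau Q records, in position (i, j), the step at which that cell was added to P.
  Insert 8 (step 1): P = [8];  Q = [1]
  Insert 9 (step 2): P = [8, 9];  Q = [1, 2]
  Insert 6 (step 3): P = [6, 9] / [8];  Q = [1, 2] / [3]
  Insert 7 (step 4): P = [6, 7] / [8, 9];  Q = [1, 2] / [3, 4]
  Insert 5 (step 5): P = [5, 7] / [6, 9] / [8];  Q = [1, 2] / [3, 4] / [5]
  Insert 1 (step 6): P = [1, 7] / [5, 9] / [6] / [8];  Q = [1, 2] / [3, 4] / [5] / [6]
  Insert 3 (step 7): P = [1, 3] / [5, 7] / [6, 9] / [8];  Q = [1, 2] / [3, 4] / [5, 7] / [6]
  Insert 2 (step 8): P = [1, 2] / [3, 7] / [5, 9] / [6] / [8];  Q = [1, 2] / [3, 4] / [5, 7] / [6] / [8]
  Insert 4 (step 9): P = [1, 2, 4] / [3, 7] / [5, 9] / [6] / [8];  Q = [1, 2, 9] / [3, 4] / [5, 7] / [6] / [8]
Final shape: (3, 2, 2, 1, 1).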